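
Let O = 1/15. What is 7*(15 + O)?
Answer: 1582/15 ≈ 105.47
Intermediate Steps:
O = 1/15 (O = 1*(1/15) = 1/15 ≈ 0.066667)
7*(15 + O) = 7*(15 + 1/15) = 7*(226/15) = 1582/15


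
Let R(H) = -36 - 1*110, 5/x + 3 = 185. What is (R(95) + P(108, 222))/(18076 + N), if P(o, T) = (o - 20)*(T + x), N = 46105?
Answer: 1764710/5840471 ≈ 0.30215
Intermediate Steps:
x = 5/182 (x = 5/(-3 + 185) = 5/182 ≈ 0.027473)
R(H) = -146 (R(H) = -36 - 110 = -146)
P(o, T) = (-20 + o)*(5/182 + T) (P(o, T) = (o - 20)*(T + 5/182) = (-20 + o)*(5/182 + T))
(R(95) + P(108, 222))/(18076 + N) = (-146 + (-50/91 - 20*222 + (5/182)*108 + 222*108))/(18076 + 46105) = (-146 + (-50/91 - 4440 + 270/91 + 23976))/64181 = (-146 + 1777996/91)*(1/64181) = (1764710/91)*(1/64181) = 1764710/5840471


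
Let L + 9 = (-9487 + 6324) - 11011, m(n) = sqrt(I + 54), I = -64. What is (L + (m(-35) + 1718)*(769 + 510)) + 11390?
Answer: 2194529 + 1279*I*sqrt(10) ≈ 2.1945e+6 + 4044.6*I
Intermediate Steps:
m(n) = I*sqrt(10) (m(n) = sqrt(-64 + 54) = sqrt(-10) = I*sqrt(10))
L = -14183 (L = -9 + ((-9487 + 6324) - 11011) = -9 + (-3163 - 11011) = -9 - 14174 = -14183)
(L + (m(-35) + 1718)*(769 + 510)) + 11390 = (-14183 + (I*sqrt(10) + 1718)*(769 + 510)) + 11390 = (-14183 + (1718 + I*sqrt(10))*1279) + 11390 = (-14183 + (2197322 + 1279*I*sqrt(10))) + 11390 = (2183139 + 1279*I*sqrt(10)) + 11390 = 2194529 + 1279*I*sqrt(10)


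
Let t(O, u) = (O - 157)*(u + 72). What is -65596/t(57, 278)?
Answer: 16399/8750 ≈ 1.8742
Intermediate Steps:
t(O, u) = (-157 + O)*(72 + u)
-65596/t(57, 278) = -65596/(-11304 - 157*278 + 72*57 + 57*278) = -65596/(-11304 - 43646 + 4104 + 15846) = -65596/(-35000) = -65596*(-1/35000) = 16399/8750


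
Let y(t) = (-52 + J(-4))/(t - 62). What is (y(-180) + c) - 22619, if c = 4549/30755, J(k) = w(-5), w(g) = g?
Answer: -168343803597/7442710 ≈ -22619.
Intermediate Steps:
J(k) = -5
y(t) = -57/(-62 + t) (y(t) = (-52 - 5)/(t - 62) = -57/(-62 + t))
c = 4549/30755 (c = 4549*(1/30755) = 4549/30755 ≈ 0.14791)
(y(-180) + c) - 22619 = (-57/(-62 - 180) + 4549/30755) - 22619 = (-57/(-242) + 4549/30755) - 22619 = (-57*(-1/242) + 4549/30755) - 22619 = (57/242 + 4549/30755) - 22619 = 2853893/7442710 - 22619 = -168343803597/7442710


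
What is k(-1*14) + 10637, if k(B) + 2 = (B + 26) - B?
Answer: 10661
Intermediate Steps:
k(B) = 24 (k(B) = -2 + ((B + 26) - B) = -2 + ((26 + B) - B) = -2 + 26 = 24)
k(-1*14) + 10637 = 24 + 10637 = 10661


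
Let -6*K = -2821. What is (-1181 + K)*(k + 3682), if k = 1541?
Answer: -7425365/2 ≈ -3.7127e+6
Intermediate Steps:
K = 2821/6 (K = -1/6*(-2821) = 2821/6 ≈ 470.17)
(-1181 + K)*(k + 3682) = (-1181 + 2821/6)*(1541 + 3682) = -4265/6*5223 = -7425365/2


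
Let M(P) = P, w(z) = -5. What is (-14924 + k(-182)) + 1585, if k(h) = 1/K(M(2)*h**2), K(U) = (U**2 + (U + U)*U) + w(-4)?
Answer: -175626509650872/13166392507 ≈ -13339.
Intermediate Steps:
K(U) = -5 + 3*U**2 (K(U) = (U**2 + (U + U)*U) - 5 = (U**2 + (2*U)*U) - 5 = (U**2 + 2*U**2) - 5 = 3*U**2 - 5 = -5 + 3*U**2)
k(h) = 1/(-5 + 12*h**4) (k(h) = 1/(-5 + 3*(2*h**2)**2) = 1/(-5 + 3*(4*h**4)) = 1/(-5 + 12*h**4))
(-14924 + k(-182)) + 1585 = (-14924 + 1/(-5 + 12*(-182)**4)) + 1585 = (-14924 + 1/(-5 + 12*1097199376)) + 1585 = (-14924 + 1/(-5 + 13166392512)) + 1585 = (-14924 + 1/13166392507) + 1585 = -196495241774467/13166392507 + 1585 = -175626509650872/13166392507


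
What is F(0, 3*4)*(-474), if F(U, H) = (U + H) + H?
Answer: -11376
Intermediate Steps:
F(U, H) = U + 2*H (F(U, H) = (H + U) + H = U + 2*H)
F(0, 3*4)*(-474) = (0 + 2*(3*4))*(-474) = (0 + 2*12)*(-474) = (0 + 24)*(-474) = 24*(-474) = -11376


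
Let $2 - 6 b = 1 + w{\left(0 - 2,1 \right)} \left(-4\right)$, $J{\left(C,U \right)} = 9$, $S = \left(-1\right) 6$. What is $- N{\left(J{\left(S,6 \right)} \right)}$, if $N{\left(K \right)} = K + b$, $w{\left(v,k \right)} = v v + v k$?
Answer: $- \frac{21}{2} \approx -10.5$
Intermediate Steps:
$w{\left(v,k \right)} = v^{2} + k v$
$S = -6$
$b = \frac{3}{2}$ ($b = \frac{1}{3} - \frac{1 + \left(0 - 2\right) \left(1 + \left(0 - 2\right)\right) \left(-4\right)}{6} = \frac{1}{3} - \frac{1 + - 2 \left(1 - 2\right) \left(-4\right)}{6} = \frac{1}{3} - \frac{1 + \left(-2\right) \left(-1\right) \left(-4\right)}{6} = \frac{1}{3} - \frac{1 + 2 \left(-4\right)}{6} = \frac{1}{3} - \frac{1 - 8}{6} = \frac{1}{3} - - \frac{7}{6} = \frac{1}{3} + \frac{7}{6} = \frac{3}{2} \approx 1.5$)
$N{\left(K \right)} = \frac{3}{2} + K$ ($N{\left(K \right)} = K + \frac{3}{2} = \frac{3}{2} + K$)
$- N{\left(J{\left(S,6 \right)} \right)} = - (\frac{3}{2} + 9) = \left(-1\right) \frac{21}{2} = - \frac{21}{2}$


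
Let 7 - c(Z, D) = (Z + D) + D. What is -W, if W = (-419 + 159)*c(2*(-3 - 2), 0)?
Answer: 4420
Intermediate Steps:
c(Z, D) = 7 - Z - 2*D (c(Z, D) = 7 - ((Z + D) + D) = 7 - ((D + Z) + D) = 7 - (Z + 2*D) = 7 + (-Z - 2*D) = 7 - Z - 2*D)
W = -4420 (W = (-419 + 159)*(7 - 2*(-3 - 2) - 2*0) = -260*(7 - 2*(-5) + 0) = -260*(7 - 1*(-10) + 0) = -260*(7 + 10 + 0) = -260*17 = -4420)
-W = -1*(-4420) = 4420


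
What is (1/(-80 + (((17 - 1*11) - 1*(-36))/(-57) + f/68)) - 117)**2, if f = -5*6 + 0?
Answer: 37653478155049/2750058481 ≈ 13692.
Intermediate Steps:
f = -30 (f = -30 + 0 = -30)
(1/(-80 + (((17 - 1*11) - 1*(-36))/(-57) + f/68)) - 117)**2 = (1/(-80 + (((17 - 1*11) - 1*(-36))/(-57) - 30/68)) - 117)**2 = (1/(-80 + (((17 - 11) + 36)*(-1/57) - 30*1/68)) - 117)**2 = (1/(-80 + ((6 + 36)*(-1/57) - 15/34)) - 117)**2 = (1/(-80 + (42*(-1/57) - 15/34)) - 117)**2 = (1/(-80 + (-14/19 - 15/34)) - 117)**2 = (1/(-80 - 761/646) - 117)**2 = (1/(-52441/646) - 117)**2 = (-646/52441 - 117)**2 = (-6136243/52441)**2 = 37653478155049/2750058481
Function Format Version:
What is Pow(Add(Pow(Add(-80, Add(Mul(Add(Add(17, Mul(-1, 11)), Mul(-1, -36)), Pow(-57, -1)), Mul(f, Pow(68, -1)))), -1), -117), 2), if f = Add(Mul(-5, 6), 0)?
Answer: Rational(37653478155049, 2750058481) ≈ 13692.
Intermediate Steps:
f = -30 (f = Add(-30, 0) = -30)
Pow(Add(Pow(Add(-80, Add(Mul(Add(Add(17, Mul(-1, 11)), Mul(-1, -36)), Pow(-57, -1)), Mul(f, Pow(68, -1)))), -1), -117), 2) = Pow(Add(Pow(Add(-80, Add(Mul(Add(Add(17, Mul(-1, 11)), Mul(-1, -36)), Pow(-57, -1)), Mul(-30, Pow(68, -1)))), -1), -117), 2) = Pow(Add(Pow(Add(-80, Add(Mul(Add(Add(17, -11), 36), Rational(-1, 57)), Mul(-30, Rational(1, 68)))), -1), -117), 2) = Pow(Add(Pow(Add(-80, Add(Mul(Add(6, 36), Rational(-1, 57)), Rational(-15, 34))), -1), -117), 2) = Pow(Add(Pow(Add(-80, Add(Mul(42, Rational(-1, 57)), Rational(-15, 34))), -1), -117), 2) = Pow(Add(Pow(Add(-80, Add(Rational(-14, 19), Rational(-15, 34))), -1), -117), 2) = Pow(Add(Pow(Add(-80, Rational(-761, 646)), -1), -117), 2) = Pow(Add(Pow(Rational(-52441, 646), -1), -117), 2) = Pow(Add(Rational(-646, 52441), -117), 2) = Pow(Rational(-6136243, 52441), 2) = Rational(37653478155049, 2750058481)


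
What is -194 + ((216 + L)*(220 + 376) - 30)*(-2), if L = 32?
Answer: -295750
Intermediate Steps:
-194 + ((216 + L)*(220 + 376) - 30)*(-2) = -194 + ((216 + 32)*(220 + 376) - 30)*(-2) = -194 + (248*596 - 30)*(-2) = -194 + (147808 - 30)*(-2) = -194 + 147778*(-2) = -194 - 295556 = -295750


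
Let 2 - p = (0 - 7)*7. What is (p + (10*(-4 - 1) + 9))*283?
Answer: 2830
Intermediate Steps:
p = 51 (p = 2 - (0 - 7)*7 = 2 - (-7)*7 = 2 - 1*(-49) = 2 + 49 = 51)
(p + (10*(-4 - 1) + 9))*283 = (51 + (10*(-4 - 1) + 9))*283 = (51 + (10*(-5) + 9))*283 = (51 + (-50 + 9))*283 = (51 - 41)*283 = 10*283 = 2830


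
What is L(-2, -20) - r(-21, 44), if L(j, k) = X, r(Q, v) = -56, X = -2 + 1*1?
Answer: 55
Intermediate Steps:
X = -1 (X = -2 + 1 = -1)
L(j, k) = -1
L(-2, -20) - r(-21, 44) = -1 - 1*(-56) = -1 + 56 = 55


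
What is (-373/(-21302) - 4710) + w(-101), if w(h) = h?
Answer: -102483549/21302 ≈ -4811.0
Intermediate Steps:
(-373/(-21302) - 4710) + w(-101) = (-373/(-21302) - 4710) - 101 = (-373*(-1/21302) - 4710) - 101 = (373/21302 - 4710) - 101 = -100332047/21302 - 101 = -102483549/21302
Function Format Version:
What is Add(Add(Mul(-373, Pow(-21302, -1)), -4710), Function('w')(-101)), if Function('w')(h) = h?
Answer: Rational(-102483549, 21302) ≈ -4811.0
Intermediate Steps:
Add(Add(Mul(-373, Pow(-21302, -1)), -4710), Function('w')(-101)) = Add(Add(Mul(-373, Pow(-21302, -1)), -4710), -101) = Add(Add(Mul(-373, Rational(-1, 21302)), -4710), -101) = Add(Add(Rational(373, 21302), -4710), -101) = Add(Rational(-100332047, 21302), -101) = Rational(-102483549, 21302)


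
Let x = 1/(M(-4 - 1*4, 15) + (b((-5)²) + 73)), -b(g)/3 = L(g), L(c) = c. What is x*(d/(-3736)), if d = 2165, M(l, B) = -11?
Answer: 2165/48568 ≈ 0.044577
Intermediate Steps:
b(g) = -3*g
x = -1/13 (x = 1/(-11 + (-3*(-5)² + 73)) = 1/(-11 + (-3*25 + 73)) = 1/(-11 + (-75 + 73)) = 1/(-11 - 2) = 1/(-13) = -1/13 ≈ -0.076923)
x*(d/(-3736)) = -2165/(13*(-3736)) = -2165*(-1)/(13*3736) = -1/13*(-2165/3736) = 2165/48568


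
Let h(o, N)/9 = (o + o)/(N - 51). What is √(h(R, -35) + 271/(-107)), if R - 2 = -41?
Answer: 4*√7449019/4601 ≈ 2.3728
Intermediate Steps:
R = -39 (R = 2 - 41 = -39)
h(o, N) = 18*o/(-51 + N) (h(o, N) = 9*((o + o)/(N - 51)) = 9*((2*o)/(-51 + N)) = 9*(2*o/(-51 + N)) = 18*o/(-51 + N))
√(h(R, -35) + 271/(-107)) = √(18*(-39)/(-51 - 35) + 271/(-107)) = √(18*(-39)/(-86) + 271*(-1/107)) = √(18*(-39)*(-1/86) - 271/107) = √(351/43 - 271/107) = √(25904/4601) = 4*√7449019/4601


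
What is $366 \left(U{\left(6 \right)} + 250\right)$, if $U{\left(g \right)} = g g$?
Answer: $104676$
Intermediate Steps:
$U{\left(g \right)} = g^{2}$
$366 \left(U{\left(6 \right)} + 250\right) = 366 \left(6^{2} + 250\right) = 366 \left(36 + 250\right) = 366 \cdot 286 = 104676$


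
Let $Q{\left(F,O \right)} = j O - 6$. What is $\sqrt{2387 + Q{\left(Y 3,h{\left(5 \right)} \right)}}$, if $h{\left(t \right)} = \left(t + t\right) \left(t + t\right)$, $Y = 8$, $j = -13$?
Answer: $\sqrt{1081} \approx 32.879$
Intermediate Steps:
$h{\left(t \right)} = 4 t^{2}$ ($h{\left(t \right)} = 2 t 2 t = 4 t^{2}$)
$Q{\left(F,O \right)} = -6 - 13 O$ ($Q{\left(F,O \right)} = - 13 O - 6 = -6 - 13 O$)
$\sqrt{2387 + Q{\left(Y 3,h{\left(5 \right)} \right)}} = \sqrt{2387 - \left(6 + 13 \cdot 4 \cdot 5^{2}\right)} = \sqrt{2387 - \left(6 + 13 \cdot 4 \cdot 25\right)} = \sqrt{2387 - 1306} = \sqrt{1081}$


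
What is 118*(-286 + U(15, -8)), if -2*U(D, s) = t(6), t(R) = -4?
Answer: -33512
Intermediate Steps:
U(D, s) = 2 (U(D, s) = -½*(-4) = 2)
118*(-286 + U(15, -8)) = 118*(-286 + 2) = 118*(-284) = -33512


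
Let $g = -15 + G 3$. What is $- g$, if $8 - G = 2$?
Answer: $-3$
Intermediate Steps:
$G = 6$ ($G = 8 - 2 = 6$)
$g = 3$ ($g = -15 + 6 \cdot 3 = -15 + 18 = 3$)
$- g = \left(-1\right) 3 = -3$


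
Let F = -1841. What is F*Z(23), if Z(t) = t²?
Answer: -973889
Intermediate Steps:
F*Z(23) = -1841*23² = -1841*529 = -973889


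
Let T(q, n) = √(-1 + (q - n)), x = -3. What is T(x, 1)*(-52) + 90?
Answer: 90 - 52*I*√5 ≈ 90.0 - 116.28*I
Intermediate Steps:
T(q, n) = √(-1 + q - n)
T(x, 1)*(-52) + 90 = √(-1 - 3 - 1*1)*(-52) + 90 = √(-1 - 3 - 1)*(-52) + 90 = √(-5)*(-52) + 90 = (I*√5)*(-52) + 90 = -52*I*√5 + 90 = 90 - 52*I*√5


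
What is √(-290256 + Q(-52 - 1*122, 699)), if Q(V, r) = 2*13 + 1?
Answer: I*√290229 ≈ 538.73*I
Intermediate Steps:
Q(V, r) = 27 (Q(V, r) = 26 + 1 = 27)
√(-290256 + Q(-52 - 1*122, 699)) = √(-290256 + 27) = √(-290229) = I*√290229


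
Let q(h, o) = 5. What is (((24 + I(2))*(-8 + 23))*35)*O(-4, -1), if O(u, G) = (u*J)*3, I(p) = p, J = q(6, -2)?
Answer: -819000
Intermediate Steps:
J = 5
O(u, G) = 15*u (O(u, G) = (u*5)*3 = (5*u)*3 = 15*u)
(((24 + I(2))*(-8 + 23))*35)*O(-4, -1) = (((24 + 2)*(-8 + 23))*35)*(15*(-4)) = ((26*15)*35)*(-60) = (390*35)*(-60) = 13650*(-60) = -819000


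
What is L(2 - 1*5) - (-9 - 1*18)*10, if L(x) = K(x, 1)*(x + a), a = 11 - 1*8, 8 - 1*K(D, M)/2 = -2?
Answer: 270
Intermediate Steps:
K(D, M) = 20 (K(D, M) = 16 - 2*(-2) = 16 + 4 = 20)
a = 3 (a = 11 - 8 = 3)
L(x) = 60 + 20*x (L(x) = 20*(x + 3) = 20*(3 + x) = 60 + 20*x)
L(2 - 1*5) - (-9 - 1*18)*10 = (60 + 20*(2 - 1*5)) - (-9 - 1*18)*10 = (60 + 20*(2 - 5)) - (-9 - 18)*10 = (60 + 20*(-3)) - (-27)*10 = (60 - 60) - 1*(-270) = 0 + 270 = 270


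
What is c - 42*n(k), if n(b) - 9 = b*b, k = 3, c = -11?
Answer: -767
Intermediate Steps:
n(b) = 9 + b**2 (n(b) = 9 + b*b = 9 + b**2)
c - 42*n(k) = -11 - 42*(9 + 3**2) = -11 - 42*(9 + 9) = -11 - 42*18 = -11 - 756 = -767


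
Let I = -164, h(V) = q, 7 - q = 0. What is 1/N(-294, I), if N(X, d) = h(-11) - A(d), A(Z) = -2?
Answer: ⅑ ≈ 0.11111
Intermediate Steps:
q = 7 (q = 7 - 1*0 = 7 + 0 = 7)
h(V) = 7
N(X, d) = 9 (N(X, d) = 7 - 1*(-2) = 7 + 2 = 9)
1/N(-294, I) = 1/9 = ⅑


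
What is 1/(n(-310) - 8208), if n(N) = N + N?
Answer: -1/8828 ≈ -0.00011328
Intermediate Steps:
n(N) = 2*N
1/(n(-310) - 8208) = 1/(2*(-310) - 8208) = 1/(-620 - 8208) = 1/(-8828) = -1/8828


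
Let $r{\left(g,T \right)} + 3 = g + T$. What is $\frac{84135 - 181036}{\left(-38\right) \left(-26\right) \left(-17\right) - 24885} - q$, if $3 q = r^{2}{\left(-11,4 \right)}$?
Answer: $- \frac{3877397}{125043} \approx -31.009$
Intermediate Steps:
$r{\left(g,T \right)} = -3 + T + g$ ($r{\left(g,T \right)} = -3 + \left(g + T\right) = -3 + \left(T + g\right) = -3 + T + g$)
$q = \frac{100}{3}$ ($q = \frac{\left(-3 + 4 - 11\right)^{2}}{3} = \frac{\left(-10\right)^{2}}{3} = \frac{1}{3} \cdot 100 = \frac{100}{3} \approx 33.333$)
$\frac{84135 - 181036}{\left(-38\right) \left(-26\right) \left(-17\right) - 24885} - q = \frac{84135 - 181036}{\left(-38\right) \left(-26\right) \left(-17\right) - 24885} - \frac{100}{3} = - \frac{96901}{988 \left(-17\right) - 24885} - \frac{100}{3} = - \frac{96901}{-16796 - 24885} - \frac{100}{3} = - \frac{96901}{-41681} - \frac{100}{3} = \left(-96901\right) \left(- \frac{1}{41681}\right) - \frac{100}{3} = \frac{96901}{41681} - \frac{100}{3} = - \frac{3877397}{125043}$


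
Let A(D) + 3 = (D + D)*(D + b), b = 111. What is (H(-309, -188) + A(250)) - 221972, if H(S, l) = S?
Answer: -41784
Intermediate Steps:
A(D) = -3 + 2*D*(111 + D) (A(D) = -3 + (D + D)*(D + 111) = -3 + (2*D)*(111 + D) = -3 + 2*D*(111 + D))
(H(-309, -188) + A(250)) - 221972 = (-309 + (-3 + 2*250**2 + 222*250)) - 221972 = (-309 + (-3 + 2*62500 + 55500)) - 221972 = (-309 + (-3 + 125000 + 55500)) - 221972 = (-309 + 180497) - 221972 = 180188 - 221972 = -41784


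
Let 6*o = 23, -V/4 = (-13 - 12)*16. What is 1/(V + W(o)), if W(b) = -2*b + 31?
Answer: 3/4870 ≈ 0.00061602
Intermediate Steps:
V = 1600 (V = -4*(-13 - 12)*16 = -(-100)*16 = -4*(-400) = 1600)
o = 23/6 (o = (⅙)*23 = 23/6 ≈ 3.8333)
W(b) = 31 - 2*b
1/(V + W(o)) = 1/(1600 + (31 - 2*23/6)) = 1/(1600 + (31 - 23/3)) = 1/(1600 + 70/3) = 1/(4870/3) = 3/4870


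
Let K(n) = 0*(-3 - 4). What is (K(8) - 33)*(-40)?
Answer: 1320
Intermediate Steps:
K(n) = 0 (K(n) = 0*(-7) = 0)
(K(8) - 33)*(-40) = (0 - 33)*(-40) = -33*(-40) = 1320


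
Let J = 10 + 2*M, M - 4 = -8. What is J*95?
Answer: 190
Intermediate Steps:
M = -4 (M = 4 - 8 = -4)
J = 2 (J = 10 + 2*(-4) = 10 - 8 = 2)
J*95 = 2*95 = 190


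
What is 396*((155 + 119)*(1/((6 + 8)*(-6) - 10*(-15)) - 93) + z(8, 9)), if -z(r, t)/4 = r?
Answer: -10101900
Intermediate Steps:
z(r, t) = -4*r
396*((155 + 119)*(1/((6 + 8)*(-6) - 10*(-15)) - 93) + z(8, 9)) = 396*((155 + 119)*(1/((6 + 8)*(-6) - 10*(-15)) - 93) - 4*8) = 396*(274*(1/(14*(-6) + 150) - 93) - 32) = 396*(274*(1/(-84 + 150) - 93) - 32) = 396*(274*(1/66 - 93) - 32) = 396*(274*(-6137/66) - 32) = 396*(-840769/33 - 32) = 396*(-841825/33) = -10101900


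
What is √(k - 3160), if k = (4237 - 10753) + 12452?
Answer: 2*√694 ≈ 52.688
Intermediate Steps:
k = 5936 (k = -6516 + 12452 = 5936)
√(k - 3160) = √(5936 - 3160) = √2776 = 2*√694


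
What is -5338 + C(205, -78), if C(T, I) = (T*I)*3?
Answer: -53308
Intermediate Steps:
C(T, I) = 3*I*T (C(T, I) = (I*T)*3 = 3*I*T)
-5338 + C(205, -78) = -5338 + 3*(-78)*205 = -5338 - 47970 = -53308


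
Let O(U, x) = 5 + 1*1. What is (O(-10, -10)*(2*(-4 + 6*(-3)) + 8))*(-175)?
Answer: 37800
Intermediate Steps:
O(U, x) = 6 (O(U, x) = 5 + 1 = 6)
(O(-10, -10)*(2*(-4 + 6*(-3)) + 8))*(-175) = (6*(2*(-4 + 6*(-3)) + 8))*(-175) = (6*(2*(-4 - 18) + 8))*(-175) = (6*(2*(-22) + 8))*(-175) = (6*(-44 + 8))*(-175) = (6*(-36))*(-175) = -216*(-175) = 37800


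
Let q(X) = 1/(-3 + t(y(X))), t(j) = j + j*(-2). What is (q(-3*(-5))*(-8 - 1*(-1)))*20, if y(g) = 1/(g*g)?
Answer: 7875/169 ≈ 46.598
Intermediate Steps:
y(g) = g⁻²
t(j) = -j (t(j) = j - 2*j = -j)
q(X) = 1/(-3 - 1/X²)
(q(-3*(-5))*(-8 - 1*(-1)))*20 = ((-(-3*(-5))²/(1 + 3*(-3*(-5))²))*(-8 - 1*(-1)))*20 = ((-1*15²/(1 + 3*15²))*(-8 + 1))*20 = (-1*225/(1 + 3*225)*(-7))*20 = (-1*225/(1 + 675)*(-7))*20 = (-1*225/676*(-7))*20 = (-1*225*1/676*(-7))*20 = -225/676*(-7)*20 = (1575/676)*20 = 7875/169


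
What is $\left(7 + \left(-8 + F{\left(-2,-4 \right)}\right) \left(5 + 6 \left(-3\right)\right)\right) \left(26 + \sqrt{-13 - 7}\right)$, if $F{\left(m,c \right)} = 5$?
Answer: $1196 + 92 i \sqrt{5} \approx 1196.0 + 205.72 i$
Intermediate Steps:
$\left(7 + \left(-8 + F{\left(-2,-4 \right)}\right) \left(5 + 6 \left(-3\right)\right)\right) \left(26 + \sqrt{-13 - 7}\right) = \left(7 + \left(-8 + 5\right) \left(5 + 6 \left(-3\right)\right)\right) \left(26 + \sqrt{-13 - 7}\right) = \left(7 - 3 \left(5 - 18\right)\right) \left(26 + \sqrt{-20}\right) = \left(7 - -39\right) \left(26 + 2 i \sqrt{5}\right) = \left(7 + 39\right) \left(26 + 2 i \sqrt{5}\right) = 46 \left(26 + 2 i \sqrt{5}\right) = 1196 + 92 i \sqrt{5}$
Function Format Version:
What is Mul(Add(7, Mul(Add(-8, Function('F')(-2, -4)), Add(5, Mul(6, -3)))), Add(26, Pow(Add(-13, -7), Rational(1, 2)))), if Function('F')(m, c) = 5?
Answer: Add(1196, Mul(92, I, Pow(5, Rational(1, 2)))) ≈ Add(1196.0, Mul(205.72, I))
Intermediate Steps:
Mul(Add(7, Mul(Add(-8, Function('F')(-2, -4)), Add(5, Mul(6, -3)))), Add(26, Pow(Add(-13, -7), Rational(1, 2)))) = Mul(Add(7, Mul(Add(-8, 5), Add(5, Mul(6, -3)))), Add(26, Pow(Add(-13, -7), Rational(1, 2)))) = Mul(Add(7, Mul(-3, Add(5, -18))), Add(26, Pow(-20, Rational(1, 2)))) = Mul(Add(7, Mul(-3, -13)), Add(26, Mul(2, I, Pow(5, Rational(1, 2))))) = Mul(Add(7, 39), Add(26, Mul(2, I, Pow(5, Rational(1, 2))))) = Mul(46, Add(26, Mul(2, I, Pow(5, Rational(1, 2))))) = Add(1196, Mul(92, I, Pow(5, Rational(1, 2))))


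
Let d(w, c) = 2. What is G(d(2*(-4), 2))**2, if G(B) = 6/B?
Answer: 9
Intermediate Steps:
G(d(2*(-4), 2))**2 = (6/2)**2 = (6*(1/2))**2 = 3**2 = 9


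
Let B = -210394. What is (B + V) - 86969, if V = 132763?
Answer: -164600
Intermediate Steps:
(B + V) - 86969 = (-210394 + 132763) - 86969 = -77631 - 86969 = -164600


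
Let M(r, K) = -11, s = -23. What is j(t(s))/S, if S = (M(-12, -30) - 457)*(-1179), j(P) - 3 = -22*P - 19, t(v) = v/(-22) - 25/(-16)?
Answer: -587/4414176 ≈ -0.00013298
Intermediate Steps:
t(v) = 25/16 - v/22 (t(v) = v*(-1/22) - 25*(-1/16) = -v/22 + 25/16 = 25/16 - v/22)
j(P) = -16 - 22*P (j(P) = 3 + (-22*P - 19) = 3 + (-19 - 22*P) = -16 - 22*P)
S = 551772 (S = (-11 - 457)*(-1179) = -468*(-1179) = 551772)
j(t(s))/S = (-16 - 22*(25/16 - 1/22*(-23)))/551772 = (-16 - 22*(25/16 + 23/22))*(1/551772) = (-16 - 22*459/176)*(1/551772) = (-16 - 459/8)*(1/551772) = -587/8*1/551772 = -587/4414176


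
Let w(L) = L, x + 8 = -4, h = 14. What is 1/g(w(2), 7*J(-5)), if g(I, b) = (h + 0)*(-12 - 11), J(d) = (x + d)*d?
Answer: -1/322 ≈ -0.0031056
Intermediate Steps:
x = -12 (x = -8 - 4 = -12)
J(d) = d*(-12 + d) (J(d) = (-12 + d)*d = d*(-12 + d))
g(I, b) = -322 (g(I, b) = (14 + 0)*(-12 - 11) = 14*(-23) = -322)
1/g(w(2), 7*J(-5)) = 1/(-322) = -1/322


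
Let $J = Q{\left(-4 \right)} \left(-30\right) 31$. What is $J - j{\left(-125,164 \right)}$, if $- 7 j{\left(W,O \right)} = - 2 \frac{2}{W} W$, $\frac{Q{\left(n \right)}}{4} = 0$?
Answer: $- \frac{4}{7} \approx -0.57143$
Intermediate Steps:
$Q{\left(n \right)} = 0$ ($Q{\left(n \right)} = 4 \cdot 0 = 0$)
$j{\left(W,O \right)} = \frac{4}{7}$ ($j{\left(W,O \right)} = - \frac{- 2 \frac{2}{W} W}{7} = - \frac{- \frac{4}{W} W}{7} = \left(- \frac{1}{7}\right) \left(-4\right) = \frac{4}{7}$)
$J = 0$ ($J = 0 \left(-30\right) 31 = 0 \cdot 31 = 0$)
$J - j{\left(-125,164 \right)} = 0 - \frac{4}{7} = - \frac{4}{7}$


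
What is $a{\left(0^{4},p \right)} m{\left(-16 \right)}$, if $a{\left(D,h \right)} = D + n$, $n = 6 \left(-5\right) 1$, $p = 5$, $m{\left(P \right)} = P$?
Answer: $480$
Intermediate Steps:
$n = -30$ ($n = \left(-30\right) 1 = -30$)
$a{\left(D,h \right)} = -30 + D$ ($a{\left(D,h \right)} = D - 30 = -30 + D$)
$a{\left(0^{4},p \right)} m{\left(-16 \right)} = \left(-30 + 0^{4}\right) \left(-16\right) = \left(-30 + 0\right) \left(-16\right) = \left(-30\right) \left(-16\right) = 480$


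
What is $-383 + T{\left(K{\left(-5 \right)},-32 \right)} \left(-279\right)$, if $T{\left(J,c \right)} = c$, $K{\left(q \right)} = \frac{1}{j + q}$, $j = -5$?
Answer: $8545$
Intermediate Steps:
$K{\left(q \right)} = \frac{1}{-5 + q}$
$-383 + T{\left(K{\left(-5 \right)},-32 \right)} \left(-279\right) = -383 - -8928 = -383 + 8928 = 8545$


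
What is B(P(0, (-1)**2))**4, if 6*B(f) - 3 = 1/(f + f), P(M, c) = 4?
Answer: 390625/5308416 ≈ 0.073586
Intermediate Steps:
B(f) = 1/2 + 1/(12*f) (B(f) = 1/2 + 1/(6*(f + f)) = 1/2 + 1/(6*((2*f))) = 1/2 + (1/(2*f))/6 = 1/2 + 1/(12*f))
B(P(0, (-1)**2))**4 = ((1/12)*(1 + 6*4)/4)**4 = ((1/12)*(1/4)*(1 + 24))**4 = ((1/12)*(1/4)*25)**4 = (25/48)**4 = 390625/5308416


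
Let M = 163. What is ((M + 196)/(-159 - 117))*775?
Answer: -278225/276 ≈ -1008.1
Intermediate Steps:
((M + 196)/(-159 - 117))*775 = ((163 + 196)/(-159 - 117))*775 = (359/(-276))*775 = (359*(-1/276))*775 = -359/276*775 = -278225/276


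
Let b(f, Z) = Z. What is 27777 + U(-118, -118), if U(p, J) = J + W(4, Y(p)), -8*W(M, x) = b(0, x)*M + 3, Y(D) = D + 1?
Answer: 221737/8 ≈ 27717.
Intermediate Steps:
Y(D) = 1 + D
W(M, x) = -3/8 - M*x/8 (W(M, x) = -(x*M + 3)/8 = -(M*x + 3)/8 = -(3 + M*x)/8 = -3/8 - M*x/8)
U(p, J) = -7/8 + J - p/2 (U(p, J) = J + (-3/8 - ⅛*4*(1 + p)) = J + (-3/8 + (-½ - p/2)) = J + (-7/8 - p/2) = -7/8 + J - p/2)
27777 + U(-118, -118) = 27777 + (-7/8 - 118 - ½*(-118)) = 27777 + (-7/8 - 118 + 59) = 27777 - 479/8 = 221737/8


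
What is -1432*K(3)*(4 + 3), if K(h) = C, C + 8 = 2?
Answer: 60144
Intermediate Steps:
C = -6 (C = -8 + 2 = -6)
K(h) = -6
-1432*K(3)*(4 + 3) = -(-8592)*(4 + 3) = -(-8592)*7 = -1432*(-42) = 60144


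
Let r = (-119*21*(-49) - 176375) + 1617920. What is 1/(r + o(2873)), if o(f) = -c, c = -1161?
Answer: 1/1565157 ≈ 6.3891e-7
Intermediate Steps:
o(f) = 1161 (o(f) = -1*(-1161) = 1161)
r = 1563996 (r = (-2499*(-49) - 176375) + 1617920 = (122451 - 176375) + 1617920 = -53924 + 1617920 = 1563996)
1/(r + o(2873)) = 1/(1563996 + 1161) = 1/1565157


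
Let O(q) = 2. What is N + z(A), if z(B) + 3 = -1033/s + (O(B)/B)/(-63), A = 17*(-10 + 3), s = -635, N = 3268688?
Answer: 15560893213246/4760595 ≈ 3.2687e+6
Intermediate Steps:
A = -119 (A = 17*(-7) = -119)
z(B) = -872/635 - 2/(63*B) (z(B) = -3 + (-1033/(-635) + (2/B)/(-63)) = -3 + (-1033*(-1/635) + (2/B)*(-1/63)) = -3 + (1033/635 - 2/(63*B)) = -872/635 - 2/(63*B))
N + z(A) = 3268688 + (2/40005)*(-635 - 27468*(-119))/(-119) = 3268688 + (2/40005)*(-1/119)*(-635 + 3268692) = 3268688 + (2/40005)*(-1/119)*3268057 = 3268688 - 6536114/4760595 = 15560893213246/4760595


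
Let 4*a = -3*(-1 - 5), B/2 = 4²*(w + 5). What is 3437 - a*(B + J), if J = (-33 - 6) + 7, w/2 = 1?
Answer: 2573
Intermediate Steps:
w = 2 (w = 2*1 = 2)
B = 224 (B = 2*(4²*(2 + 5)) = 2*(16*7) = 2*112 = 224)
a = 9/2 (a = (-3*(-1 - 5))/4 = (-3*(-6))/4 = (¼)*18 = 9/2 ≈ 4.5000)
J = -32 (J = -39 + 7 = -32)
3437 - a*(B + J) = 3437 - 9*(224 - 32)/2 = 3437 - 9*192/2 = 3437 - 1*864 = 3437 - 864 = 2573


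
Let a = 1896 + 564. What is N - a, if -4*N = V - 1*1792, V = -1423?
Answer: -6625/4 ≈ -1656.3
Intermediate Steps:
a = 2460
N = 3215/4 (N = -(-1423 - 1*1792)/4 = -(-1423 - 1792)/4 = -¼*(-3215) = 3215/4 ≈ 803.75)
N - a = 3215/4 - 1*2460 = 3215/4 - 2460 = -6625/4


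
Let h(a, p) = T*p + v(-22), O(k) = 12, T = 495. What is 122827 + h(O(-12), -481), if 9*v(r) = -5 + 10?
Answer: -1037407/9 ≈ -1.1527e+5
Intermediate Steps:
v(r) = 5/9 (v(r) = (-5 + 10)/9 = (1/9)*5 = 5/9)
h(a, p) = 5/9 + 495*p (h(a, p) = 495*p + 5/9 = 5/9 + 495*p)
122827 + h(O(-12), -481) = 122827 + (5/9 + 495*(-481)) = 122827 + (5/9 - 238095) = 122827 - 2142850/9 = -1037407/9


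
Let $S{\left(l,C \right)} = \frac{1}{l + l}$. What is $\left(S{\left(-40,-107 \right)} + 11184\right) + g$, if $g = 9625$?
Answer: $\frac{1664719}{80} \approx 20809.0$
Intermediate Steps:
$S{\left(l,C \right)} = \frac{1}{2 l}$
$\left(S{\left(-40,-107 \right)} + 11184\right) + g = \left(\frac{1}{2 \left(-40\right)} + 11184\right) + 9625 = \left(\frac{1}{2} \left(- \frac{1}{40}\right) + 11184\right) + 9625 = \left(- \frac{1}{80} + 11184\right) + 9625 = \frac{894719}{80} + 9625 = \frac{1664719}{80}$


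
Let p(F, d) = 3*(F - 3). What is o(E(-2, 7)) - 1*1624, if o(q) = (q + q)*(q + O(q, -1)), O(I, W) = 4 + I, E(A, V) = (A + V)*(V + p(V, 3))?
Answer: 35236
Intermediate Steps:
p(F, d) = -9 + 3*F (p(F, d) = 3*(-3 + F) = -9 + 3*F)
E(A, V) = (-9 + 4*V)*(A + V) (E(A, V) = (A + V)*(V + (-9 + 3*V)) = (A + V)*(-9 + 4*V) = (-9 + 4*V)*(A + V))
o(q) = 2*q*(4 + 2*q) (o(q) = (q + q)*(q + (4 + q)) = (2*q)*(4 + 2*q) = 2*q*(4 + 2*q))
o(E(-2, 7)) - 1*1624 = 4*(-9*(-2) - 9*7 + 4*7² + 4*(-2)*7)*(2 + (-9*(-2) - 9*7 + 4*7² + 4*(-2)*7)) - 1*1624 = 4*(18 - 63 + 4*49 - 56)*(2 + (18 - 63 + 4*49 - 56)) - 1624 = 4*(18 - 63 + 196 - 56)*(2 + (18 - 63 + 196 - 56)) - 1624 = 4*95*(2 + 95) - 1624 = 4*95*97 - 1624 = 36860 - 1624 = 35236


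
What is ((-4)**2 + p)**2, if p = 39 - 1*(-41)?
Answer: 9216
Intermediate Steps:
p = 80 (p = 39 + 41 = 80)
((-4)**2 + p)**2 = ((-4)**2 + 80)**2 = (16 + 80)**2 = 96**2 = 9216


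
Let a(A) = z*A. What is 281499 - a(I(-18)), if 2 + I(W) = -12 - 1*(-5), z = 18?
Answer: 281661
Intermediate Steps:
I(W) = -9 (I(W) = -2 + (-12 - 1*(-5)) = -2 + (-12 + 5) = -2 - 7 = -9)
a(A) = 18*A
281499 - a(I(-18)) = 281499 - 18*(-9) = 281499 - 1*(-162) = 281499 + 162 = 281661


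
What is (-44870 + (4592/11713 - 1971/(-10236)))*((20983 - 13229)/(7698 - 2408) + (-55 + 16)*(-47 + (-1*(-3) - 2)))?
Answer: -1703179347881908725/21141355924 ≈ -8.0562e+7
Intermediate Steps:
(-44870 + (4592/11713 - 1971/(-10236)))*((20983 - 13229)/(7698 - 2408) + (-55 + 16)*(-47 + (-1*(-3) - 2))) = (-44870 + (4592*(1/11713) - 1971*(-1/10236)))*(7754/5290 - 39*(-47 + (3 - 2))) = (-44870 + (4592/11713 + 657/3412))*(7754*(1/5290) - 39*(-47 + 1)) = (-44870 + 23363345/39964756)*(3877/2645 - 39*(-46)) = -1793195238375*(3877/2645 + 1794)/39964756 = -1793195238375/39964756*4749007/2645 = -1703179347881908725/21141355924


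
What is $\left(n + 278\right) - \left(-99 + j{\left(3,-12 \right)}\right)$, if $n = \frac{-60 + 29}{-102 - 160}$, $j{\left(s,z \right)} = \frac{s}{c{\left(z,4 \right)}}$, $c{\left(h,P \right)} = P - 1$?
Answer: $\frac{98543}{262} \approx 376.12$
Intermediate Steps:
$c{\left(h,P \right)} = -1 + P$
$j{\left(s,z \right)} = \frac{s}{3}$ ($j{\left(s,z \right)} = \frac{s}{-1 + 4} = \frac{s}{3}$)
$n = \frac{31}{262}$ ($n = - \frac{31}{-262} = \left(-31\right) \left(- \frac{1}{262}\right) = \frac{31}{262} \approx 0.11832$)
$\left(n + 278\right) - \left(-99 + j{\left(3,-12 \right)}\right) = \left(\frac{31}{262} + 278\right) + \left(99 - \frac{1}{3} \cdot 3\right) = \frac{72867}{262} + \left(99 - 1\right) = \frac{72867}{262} + 98 = \frac{98543}{262}$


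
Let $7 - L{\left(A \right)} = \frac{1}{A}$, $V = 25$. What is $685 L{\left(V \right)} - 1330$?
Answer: $\frac{17188}{5} \approx 3437.6$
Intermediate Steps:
$L{\left(A \right)} = 7 - \frac{1}{A}$
$685 L{\left(V \right)} - 1330 = 685 \left(7 - \frac{1}{25}\right) - 1330 = 685 \cdot \frac{174}{25} - 1330 = \frac{23838}{5} - 1330 = \frac{17188}{5}$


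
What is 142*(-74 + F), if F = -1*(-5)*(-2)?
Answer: -11928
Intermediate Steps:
F = -10 (F = 5*(-2) = -10)
142*(-74 + F) = 142*(-74 - 10) = 142*(-84) = -11928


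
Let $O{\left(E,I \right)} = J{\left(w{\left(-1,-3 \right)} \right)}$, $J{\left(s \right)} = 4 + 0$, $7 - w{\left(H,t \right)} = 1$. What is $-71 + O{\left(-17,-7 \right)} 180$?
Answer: $649$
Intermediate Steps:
$w{\left(H,t \right)} = 6$ ($w{\left(H,t \right)} = 7 - 1 = 6$)
$J{\left(s \right)} = 4$
$O{\left(E,I \right)} = 4$
$-71 + O{\left(-17,-7 \right)} 180 = -71 + 4 \cdot 180 = -71 + 720 = 649$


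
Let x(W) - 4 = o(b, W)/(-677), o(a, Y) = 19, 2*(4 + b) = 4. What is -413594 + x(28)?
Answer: -280000449/677 ≈ -4.1359e+5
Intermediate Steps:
b = -2 (b = -4 + (½)*4 = -4 + 2 = -2)
x(W) = 2689/677 (x(W) = 4 + 19/(-677) = 4 + 19*(-1/677) = 4 - 19/677 = 2689/677)
-413594 + x(28) = -413594 + 2689/677 = -280000449/677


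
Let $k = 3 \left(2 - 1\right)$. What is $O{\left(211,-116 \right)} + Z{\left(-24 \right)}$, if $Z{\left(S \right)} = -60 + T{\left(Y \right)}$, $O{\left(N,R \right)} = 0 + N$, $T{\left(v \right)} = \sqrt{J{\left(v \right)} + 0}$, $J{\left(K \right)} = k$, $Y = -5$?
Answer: $151 + \sqrt{3} \approx 152.73$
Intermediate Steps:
$k = 3$ ($k = 3 \cdot 1 = 3$)
$J{\left(K \right)} = 3$
$T{\left(v \right)} = \sqrt{3}$ ($T{\left(v \right)} = \sqrt{3 + 0} = \sqrt{3}$)
$O{\left(N,R \right)} = N$
$Z{\left(S \right)} = -60 + \sqrt{3}$
$O{\left(211,-116 \right)} + Z{\left(-24 \right)} = 211 - \left(60 - \sqrt{3}\right) = 151 + \sqrt{3}$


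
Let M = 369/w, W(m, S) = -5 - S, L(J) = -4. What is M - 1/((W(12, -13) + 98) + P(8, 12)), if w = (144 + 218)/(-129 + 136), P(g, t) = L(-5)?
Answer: 65776/9231 ≈ 7.1256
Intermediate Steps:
P(g, t) = -4
w = 362/7 ≈ 51.714
M = 2583/362 (M = 369/(362/7) = 369*(7/362) = 2583/362 ≈ 7.1354)
M - 1/((W(12, -13) + 98) + P(8, 12)) = 2583/362 - 1/(((-5 - 1*(-13)) + 98) - 4) = 2583/362 - 1/(((-5 + 13) + 98) - 4) = 2583/362 - 1/((8 + 98) - 4) = 2583/362 - 1/(106 - 4) = 2583/362 - 1/102 = 65776/9231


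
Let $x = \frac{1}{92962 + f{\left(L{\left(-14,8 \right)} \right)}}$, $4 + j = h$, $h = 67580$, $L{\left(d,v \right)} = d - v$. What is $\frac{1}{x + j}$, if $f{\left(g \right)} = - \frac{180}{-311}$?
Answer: $\frac{28911362}{1953714198823} \approx 1.4798 \cdot 10^{-5}$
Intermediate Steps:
$f{\left(g \right)} = \frac{180}{311}$ ($f{\left(g \right)} = \left(-180\right) \left(- \frac{1}{311}\right) = \frac{180}{311}$)
$j = 67576$ ($j = -4 + 67580 = 67576$)
$x = \frac{311}{28911362}$ ($x = \frac{1}{92962 + \frac{180}{311}} = \frac{1}{\frac{28911362}{311}} = \frac{311}{28911362} \approx 1.0757 \cdot 10^{-5}$)
$\frac{1}{x + j} = \frac{1}{\frac{311}{28911362} + 67576} = \frac{1}{\frac{1953714198823}{28911362}} = \frac{28911362}{1953714198823}$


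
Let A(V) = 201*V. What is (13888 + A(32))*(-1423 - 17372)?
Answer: -381914400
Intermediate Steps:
(13888 + A(32))*(-1423 - 17372) = (13888 + 201*32)*(-1423 - 17372) = (13888 + 6432)*(-18795) = 20320*(-18795) = -381914400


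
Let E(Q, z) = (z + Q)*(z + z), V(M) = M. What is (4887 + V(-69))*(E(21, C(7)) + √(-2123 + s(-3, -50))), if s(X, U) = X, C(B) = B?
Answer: 1888656 + 4818*I*√2126 ≈ 1.8887e+6 + 2.2215e+5*I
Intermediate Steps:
E(Q, z) = 2*z*(Q + z) (E(Q, z) = (Q + z)*(2*z) = 2*z*(Q + z))
(4887 + V(-69))*(E(21, C(7)) + √(-2123 + s(-3, -50))) = (4887 - 69)*(2*7*(21 + 7) + √(-2123 - 3)) = 4818*(2*7*28 + √(-2126)) = 4818*(392 + I*√2126) = 1888656 + 4818*I*√2126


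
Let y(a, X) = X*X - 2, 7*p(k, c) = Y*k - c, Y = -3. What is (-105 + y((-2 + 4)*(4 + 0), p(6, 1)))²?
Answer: 23833924/2401 ≈ 9926.7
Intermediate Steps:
p(k, c) = -3*k/7 - c/7 (p(k, c) = (-3*k - c)/7 = (-c - 3*k)/7 = -3*k/7 - c/7)
y(a, X) = -2 + X² (y(a, X) = X² - 2 = -2 + X²)
(-105 + y((-2 + 4)*(4 + 0), p(6, 1)))² = (-105 + (-2 + (-3/7*6 - ⅐*1)²))² = (-105 + (-2 + (-18/7 - ⅐)²))² = (-105 + (-2 + (-19/7)²))² = (-105 + (-2 + 361/49))² = (-105 + 263/49)² = (-4882/49)² = 23833924/2401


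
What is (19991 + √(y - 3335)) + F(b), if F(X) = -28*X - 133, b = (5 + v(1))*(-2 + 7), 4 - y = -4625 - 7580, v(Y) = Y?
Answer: 19018 + 3*√986 ≈ 19112.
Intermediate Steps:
y = 12209 (y = 4 - (-4625 - 7580) = 4 - 1*(-12205) = 4 + 12205 = 12209)
b = 30 (b = (5 + 1)*(-2 + 7) = 6*5 = 30)
F(X) = -133 - 28*X
(19991 + √(y - 3335)) + F(b) = (19991 + √(12209 - 3335)) + (-133 - 28*30) = (19991 + √8874) + (-133 - 840) = (19991 + 3*√986) - 973 = 19018 + 3*√986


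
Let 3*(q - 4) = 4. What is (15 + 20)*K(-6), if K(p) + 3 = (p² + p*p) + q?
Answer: 7805/3 ≈ 2601.7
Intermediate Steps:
q = 16/3 (q = 4 + (⅓)*4 = 4 + 4/3 = 16/3 ≈ 5.3333)
K(p) = 7/3 + 2*p² (K(p) = -3 + ((p² + p*p) + 16/3) = -3 + ((p² + p²) + 16/3) = -3 + (2*p² + 16/3) = -3 + (16/3 + 2*p²) = 7/3 + 2*p²)
(15 + 20)*K(-6) = (15 + 20)*(7/3 + 2*(-6)²) = 35*(7/3 + 2*36) = 35*(7/3 + 72) = 35*(223/3) = 7805/3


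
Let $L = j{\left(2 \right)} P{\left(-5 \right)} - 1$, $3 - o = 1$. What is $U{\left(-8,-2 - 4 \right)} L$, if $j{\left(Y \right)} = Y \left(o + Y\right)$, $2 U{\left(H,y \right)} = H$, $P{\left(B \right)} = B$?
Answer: $164$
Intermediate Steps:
$o = 2$ ($o = 3 - 1 = 2$)
$U{\left(H,y \right)} = \frac{H}{2}$
$j{\left(Y \right)} = Y \left(2 + Y\right)$
$L = -41$ ($L = 2 \left(2 + 2\right) \left(-5\right) - 1 = 2 \cdot 4 \left(-5\right) - 1 = 8 \left(-5\right) - 1 = -40 - 1 = -41$)
$U{\left(-8,-2 - 4 \right)} L = \frac{1}{2} \left(-8\right) \left(-41\right) = \left(-4\right) \left(-41\right) = 164$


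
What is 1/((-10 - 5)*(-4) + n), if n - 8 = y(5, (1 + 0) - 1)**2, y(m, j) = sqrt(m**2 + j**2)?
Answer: 1/93 ≈ 0.010753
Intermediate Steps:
y(m, j) = sqrt(j**2 + m**2)
n = 33 (n = 8 + (sqrt(((1 + 0) - 1)**2 + 5**2))**2 = 8 + (sqrt((1 - 1)**2 + 25))**2 = 8 + (sqrt(0**2 + 25))**2 = 8 + (sqrt(0 + 25))**2 = 8 + (sqrt(25))**2 = 8 + 5**2 = 8 + 25 = 33)
1/((-10 - 5)*(-4) + n) = 1/((-10 - 5)*(-4) + 33) = 1/(-15*(-4) + 33) = 1/(60 + 33) = 1/93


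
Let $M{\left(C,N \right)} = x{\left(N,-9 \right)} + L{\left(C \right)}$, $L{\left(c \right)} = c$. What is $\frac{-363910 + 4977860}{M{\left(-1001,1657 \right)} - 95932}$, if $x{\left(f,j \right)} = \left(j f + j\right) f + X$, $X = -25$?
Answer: $- \frac{2306975}{12411356} \approx -0.18588$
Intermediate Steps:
$x{\left(f,j \right)} = -25 + f \left(j + f j\right)$ ($x{\left(f,j \right)} = \left(j f + j\right) f - 25 = \left(f j + j\right) f - 25 = \left(j + f j\right) f - 25 = f \left(j + f j\right) - 25 = -25 + f \left(j + f j\right)$)
$M{\left(C,N \right)} = -25 + C - 9 N - 9 N^{2}$ ($M{\left(C,N \right)} = \left(-25 + N \left(-9\right) - 9 N^{2}\right) + C = \left(-25 - 9 N - 9 N^{2}\right) + C = -25 + C - 9 N - 9 N^{2}$)
$\frac{-363910 + 4977860}{M{\left(-1001,1657 \right)} - 95932} = \frac{-363910 + 4977860}{\left(-25 - 1001 - 14913 - 9 \cdot 1657^{2}\right) - 95932} = \frac{4613950}{\left(-25 - 1001 - 14913 - 24710841\right) - 95932} = \frac{4613950}{-24726780 - 95932} = \frac{4613950}{-24822712} = 4613950 \left(- \frac{1}{24822712}\right) = - \frac{2306975}{12411356}$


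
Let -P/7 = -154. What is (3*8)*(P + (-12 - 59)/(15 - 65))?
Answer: 647652/25 ≈ 25906.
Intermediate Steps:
P = 1078 (P = -7*(-154) = 1078)
(3*8)*(P + (-12 - 59)/(15 - 65)) = (3*8)*(1078 + (-12 - 59)/(15 - 65)) = 24*(1078 - 71/(-50)) = 24*(1078 - 71*(-1/50)) = 24*(1078 + 71/50) = 24*(53971/50) = 647652/25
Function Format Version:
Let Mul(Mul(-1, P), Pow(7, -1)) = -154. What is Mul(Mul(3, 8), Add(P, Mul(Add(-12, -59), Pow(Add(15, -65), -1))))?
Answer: Rational(647652, 25) ≈ 25906.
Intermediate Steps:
P = 1078 (P = Mul(-7, -154) = 1078)
Mul(Mul(3, 8), Add(P, Mul(Add(-12, -59), Pow(Add(15, -65), -1)))) = Mul(Mul(3, 8), Add(1078, Mul(Add(-12, -59), Pow(Add(15, -65), -1)))) = Mul(24, Add(1078, Mul(-71, Pow(-50, -1)))) = Mul(24, Add(1078, Mul(-71, Rational(-1, 50)))) = Mul(24, Add(1078, Rational(71, 50))) = Mul(24, Rational(53971, 50)) = Rational(647652, 25)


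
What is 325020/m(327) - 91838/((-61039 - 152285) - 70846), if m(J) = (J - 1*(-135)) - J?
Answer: 3079111051/1278765 ≈ 2407.9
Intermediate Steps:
m(J) = 135 (m(J) = (J + 135) - J = (135 + J) - J = 135)
325020/m(327) - 91838/((-61039 - 152285) - 70846) = 325020/135 - 91838/((-61039 - 152285) - 70846) = 325020*(1/135) - 91838/(-213324 - 70846) = 21668/9 - 91838/(-284170) = 21668/9 - 91838*(-1/284170) = 21668/9 + 45919/142085 = 3079111051/1278765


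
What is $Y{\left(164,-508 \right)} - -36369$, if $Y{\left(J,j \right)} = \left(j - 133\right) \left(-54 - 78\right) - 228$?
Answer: $120753$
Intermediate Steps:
$Y{\left(J,j \right)} = 17328 - 132 j$ ($Y{\left(J,j \right)} = \left(-133 + j\right) \left(-132\right) - 228 = \left(17556 - 132 j\right) - 228 = 17328 - 132 j$)
$Y{\left(164,-508 \right)} - -36369 = \left(17328 - -67056\right) - -36369 = \left(17328 + 67056\right) + 36369 = 84384 + 36369 = 120753$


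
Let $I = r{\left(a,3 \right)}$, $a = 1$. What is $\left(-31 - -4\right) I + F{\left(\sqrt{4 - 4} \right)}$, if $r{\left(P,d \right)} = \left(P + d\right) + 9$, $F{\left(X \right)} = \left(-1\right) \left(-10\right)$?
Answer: $-341$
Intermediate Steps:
$F{\left(X \right)} = 10$
$r{\left(P,d \right)} = 9 + P + d$
$I = 13$ ($I = 9 + 1 + 3 = 13$)
$\left(-31 - -4\right) I + F{\left(\sqrt{4 - 4} \right)} = \left(-31 - -4\right) 13 + 10 = \left(-31 + 4\right) 13 + 10 = \left(-27\right) 13 + 10 = -351 + 10 = -341$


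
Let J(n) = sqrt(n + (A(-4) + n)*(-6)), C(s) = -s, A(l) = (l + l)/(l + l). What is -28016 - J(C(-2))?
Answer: -28016 - 4*I ≈ -28016.0 - 4.0*I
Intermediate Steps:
A(l) = 1 (A(l) = (2*l)/((2*l)) = (2*l)*(1/(2*l)) = 1)
J(n) = sqrt(-6 - 5*n) (J(n) = sqrt(n + (1 + n)*(-6)) = sqrt(n + (-6 - 6*n)) = sqrt(-6 - 5*n))
-28016 - J(C(-2)) = -28016 - sqrt(-6 - (-5)*(-2)) = -28016 - sqrt(-6 - 5*2) = -28016 - sqrt(-6 - 10) = -28016 - sqrt(-16) = -28016 - 4*I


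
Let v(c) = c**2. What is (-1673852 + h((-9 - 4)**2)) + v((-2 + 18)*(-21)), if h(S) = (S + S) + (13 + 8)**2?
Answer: -1560177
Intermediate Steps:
h(S) = 441 + 2*S (h(S) = 2*S + 21**2 = 2*S + 441 = 441 + 2*S)
(-1673852 + h((-9 - 4)**2)) + v((-2 + 18)*(-21)) = (-1673852 + (441 + 2*(-9 - 4)**2)) + ((-2 + 18)*(-21))**2 = (-1673852 + (441 + 2*(-13)**2)) + (16*(-21))**2 = (-1673852 + (441 + 2*169)) + (-336)**2 = (-1673852 + (441 + 338)) + 112896 = (-1673852 + 779) + 112896 = -1673073 + 112896 = -1560177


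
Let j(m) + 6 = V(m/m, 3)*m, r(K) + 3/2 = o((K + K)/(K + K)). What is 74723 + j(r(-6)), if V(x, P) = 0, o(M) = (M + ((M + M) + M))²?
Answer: 74717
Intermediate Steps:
o(M) = 16*M² (o(M) = (M + (2*M + M))² = (M + 3*M)² = (4*M)² = 16*M²)
r(K) = 29/2 (r(K) = -3/2 + 16*((K + K)/(K + K))² = -3/2 + 16*((2*K)/((2*K)))² = -3/2 + 16*((2*K)*(1/(2*K)))² = -3/2 + 16*1² = -3/2 + 16*1 = -3/2 + 16 = 29/2)
j(m) = -6 (j(m) = -6 + 0*m = -6 + 0 = -6)
74723 + j(r(-6)) = 74723 - 6 = 74717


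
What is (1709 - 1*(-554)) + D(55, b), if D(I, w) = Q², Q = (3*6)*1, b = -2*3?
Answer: 2587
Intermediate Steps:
b = -6
Q = 18 (Q = 18*1 = 18)
D(I, w) = 324 (D(I, w) = 18² = 324)
(1709 - 1*(-554)) + D(55, b) = (1709 - 1*(-554)) + 324 = (1709 + 554) + 324 = 2263 + 324 = 2587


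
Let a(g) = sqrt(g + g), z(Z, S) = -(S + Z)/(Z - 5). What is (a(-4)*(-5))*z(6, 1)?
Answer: 70*I*sqrt(2) ≈ 98.995*I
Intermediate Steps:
z(Z, S) = -(S + Z)/(-5 + Z)
a(g) = sqrt(2)*sqrt(g) (a(g) = sqrt(2*g) = sqrt(2)*sqrt(g))
(a(-4)*(-5))*z(6, 1) = ((sqrt(2)*sqrt(-4))*(-5))*((-1*1 - 1*6)/(-5 + 6)) = ((sqrt(2)*(2*I))*(-5))*((-1 - 6)/1) = ((2*I*sqrt(2))*(-5))*(1*(-7)) = -10*I*sqrt(2)*(-7) = 70*I*sqrt(2)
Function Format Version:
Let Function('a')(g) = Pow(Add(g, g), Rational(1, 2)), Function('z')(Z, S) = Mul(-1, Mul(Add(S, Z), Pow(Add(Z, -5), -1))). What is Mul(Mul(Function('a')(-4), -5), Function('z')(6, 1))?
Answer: Mul(70, I, Pow(2, Rational(1, 2))) ≈ Mul(98.995, I)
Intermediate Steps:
Function('z')(Z, S) = Mul(-1, Pow(Add(-5, Z), -1), Add(S, Z)) (Function('z')(Z, S) = Mul(-1, Mul(Add(S, Z), Pow(Add(-5, Z), -1))) = Mul(-1, Mul(Pow(Add(-5, Z), -1), Add(S, Z))) = Mul(-1, Pow(Add(-5, Z), -1), Add(S, Z)))
Function('a')(g) = Mul(Pow(2, Rational(1, 2)), Pow(g, Rational(1, 2))) (Function('a')(g) = Pow(Mul(2, g), Rational(1, 2)) = Mul(Pow(2, Rational(1, 2)), Pow(g, Rational(1, 2))))
Mul(Mul(Function('a')(-4), -5), Function('z')(6, 1)) = Mul(Mul(Mul(Pow(2, Rational(1, 2)), Pow(-4, Rational(1, 2))), -5), Mul(Pow(Add(-5, 6), -1), Add(Mul(-1, 1), Mul(-1, 6)))) = Mul(Mul(Mul(Pow(2, Rational(1, 2)), Mul(2, I)), -5), Mul(Pow(1, -1), Add(-1, -6))) = Mul(Mul(Mul(2, I, Pow(2, Rational(1, 2))), -5), Mul(1, -7)) = Mul(Mul(-10, I, Pow(2, Rational(1, 2))), -7) = Mul(70, I, Pow(2, Rational(1, 2)))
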